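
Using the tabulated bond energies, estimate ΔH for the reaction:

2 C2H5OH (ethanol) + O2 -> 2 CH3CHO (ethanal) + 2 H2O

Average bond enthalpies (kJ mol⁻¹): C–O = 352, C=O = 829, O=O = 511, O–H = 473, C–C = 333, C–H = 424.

Bonds broken (reactants):
  C–C: 2 × 333 = 666
  C–H: 10 × 424 = 4240
  C–O: 2 × 352 = 704
  O–H: 2 × 473 = 946
  O=O: 1 × 511 = 511
  Σ(broken) = 7067 kJ
Bonds formed (products):
  C–C: 2 × 333 = 666
  C–H: 8 × 424 = 3392
  C=O: 2 × 829 = 1658
  O–H: 4 × 473 = 1892
  Σ(formed) = 7608 kJ
ΔH = Σ(broken) − Σ(formed) = 7067 − 7608 = −541 kJ

ΔH ≈ −541 kJ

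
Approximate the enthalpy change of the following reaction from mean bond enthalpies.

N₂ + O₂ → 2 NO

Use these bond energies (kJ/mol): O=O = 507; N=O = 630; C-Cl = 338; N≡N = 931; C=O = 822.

ΔH ≈ +178 kJ

Bonds broken (reactants):
  N≡N: 1 × 931 = 931
  O=O: 1 × 507 = 507
  Σ(broken) = 1438 kJ
Bonds formed (products):
  N=O: 2 × 630 = 1260
  Σ(formed) = 1260 kJ
ΔH = Σ(broken) − Σ(formed) = 1438 − 1260 = +178 kJ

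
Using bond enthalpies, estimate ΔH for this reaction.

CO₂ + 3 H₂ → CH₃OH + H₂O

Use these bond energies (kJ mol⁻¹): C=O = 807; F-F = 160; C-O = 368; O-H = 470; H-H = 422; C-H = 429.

ΔH ≈ −185 kJ

Bonds broken (reactants):
  C=O: 2 × 807 = 1614
  H-H: 3 × 422 = 1266
  Σ(broken) = 2880 kJ
Bonds formed (products):
  C-H: 3 × 429 = 1287
  C-O: 1 × 368 = 368
  O-H: 3 × 470 = 1410
  Σ(formed) = 3065 kJ
ΔH = Σ(broken) − Σ(formed) = 2880 − 3065 = −185 kJ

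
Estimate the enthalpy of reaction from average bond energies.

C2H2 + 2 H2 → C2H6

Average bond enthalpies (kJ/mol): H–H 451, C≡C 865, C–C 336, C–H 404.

ΔH ≈ −185 kJ

Bonds broken (reactants):
  C≡C: 1 × 865 = 865
  C–H: 2 × 404 = 808
  H–H: 2 × 451 = 902
  Σ(broken) = 2575 kJ
Bonds formed (products):
  C–C: 1 × 336 = 336
  C–H: 6 × 404 = 2424
  Σ(formed) = 2760 kJ
ΔH = Σ(broken) − Σ(formed) = 2575 − 2760 = −185 kJ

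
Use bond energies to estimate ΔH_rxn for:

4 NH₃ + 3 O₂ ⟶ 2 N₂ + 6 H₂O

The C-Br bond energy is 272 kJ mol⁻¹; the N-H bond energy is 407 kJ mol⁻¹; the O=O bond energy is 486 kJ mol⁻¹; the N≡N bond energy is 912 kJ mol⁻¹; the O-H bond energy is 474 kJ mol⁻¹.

ΔH ≈ −1170 kJ

Bonds broken (reactants):
  N-H: 12 × 407 = 4884
  O=O: 3 × 486 = 1458
  Σ(broken) = 6342 kJ
Bonds formed (products):
  N≡N: 2 × 912 = 1824
  O-H: 12 × 474 = 5688
  Σ(formed) = 7512 kJ
ΔH = Σ(broken) − Σ(formed) = 6342 − 7512 = −1170 kJ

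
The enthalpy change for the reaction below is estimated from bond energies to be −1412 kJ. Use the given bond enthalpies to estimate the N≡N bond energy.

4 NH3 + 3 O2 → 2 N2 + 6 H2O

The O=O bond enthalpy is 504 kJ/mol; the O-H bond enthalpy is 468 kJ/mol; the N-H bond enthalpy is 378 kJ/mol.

D(N≡N) ≈ 922 kJ/mol

Let D be the N≡N bond energy.
Σ(broken) = 12×378 + 3×504 = 6048
Σ(formed) = 2×D + 12×468 = 5616 + 2D
ΔH = Σ(broken) − Σ(formed) = (6048) − (5616 + 2D) = +432 − 2D
Setting this equal to −1412 kJ gives 2D = 1844, so D = 922 kJ/mol.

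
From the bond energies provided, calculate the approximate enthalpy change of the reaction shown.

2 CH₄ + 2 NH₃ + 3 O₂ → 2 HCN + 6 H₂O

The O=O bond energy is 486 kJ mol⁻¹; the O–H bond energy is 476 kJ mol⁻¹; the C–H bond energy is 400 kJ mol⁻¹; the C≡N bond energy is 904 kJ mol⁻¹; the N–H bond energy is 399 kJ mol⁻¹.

Bonds broken (reactants):
  C–H: 8 × 400 = 3200
  N–H: 6 × 399 = 2394
  O=O: 3 × 486 = 1458
  Σ(broken) = 7052 kJ
Bonds formed (products):
  C≡N: 2 × 904 = 1808
  C–H: 2 × 400 = 800
  O–H: 12 × 476 = 5712
  Σ(formed) = 8320 kJ
ΔH = Σ(broken) − Σ(formed) = 7052 − 8320 = −1268 kJ

ΔH ≈ −1268 kJ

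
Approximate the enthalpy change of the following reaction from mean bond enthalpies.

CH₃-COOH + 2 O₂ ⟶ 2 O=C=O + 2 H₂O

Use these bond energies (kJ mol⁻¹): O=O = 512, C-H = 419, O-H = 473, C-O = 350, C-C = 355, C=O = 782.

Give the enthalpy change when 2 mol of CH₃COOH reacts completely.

Bonds broken (reactants):
  C-C: 1 × 355 = 355
  C-H: 3 × 419 = 1257
  C-O: 1 × 350 = 350
  C=O: 1 × 782 = 782
  O-H: 1 × 473 = 473
  O=O: 2 × 512 = 1024
  Σ(broken) = 4241 kJ
Bonds formed (products):
  C=O: 4 × 782 = 3128
  O-H: 4 × 473 = 1892
  Σ(formed) = 5020 kJ
ΔH = Σ(broken) − Σ(formed) = 4241 − 5020 = −779 kJ
For 2× the reaction as written: 2 × (−779) = −1558 kJ

ΔH = −1558 kJ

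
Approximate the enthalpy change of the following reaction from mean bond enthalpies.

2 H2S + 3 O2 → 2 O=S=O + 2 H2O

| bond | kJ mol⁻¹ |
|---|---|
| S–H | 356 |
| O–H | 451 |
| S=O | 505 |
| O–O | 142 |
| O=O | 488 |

Bonds broken (reactants):
  O=O: 3 × 488 = 1464
  S–H: 4 × 356 = 1424
  Σ(broken) = 2888 kJ
Bonds formed (products):
  O–H: 4 × 451 = 1804
  S=O: 4 × 505 = 2020
  Σ(formed) = 3824 kJ
ΔH = Σ(broken) − Σ(formed) = 2888 − 3824 = −936 kJ

ΔH ≈ −936 kJ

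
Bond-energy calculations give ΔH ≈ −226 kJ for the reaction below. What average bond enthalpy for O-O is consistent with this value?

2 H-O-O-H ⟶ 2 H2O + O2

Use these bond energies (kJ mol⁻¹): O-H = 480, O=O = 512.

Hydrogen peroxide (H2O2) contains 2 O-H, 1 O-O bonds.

D(O-O) ≈ 143 kJ/mol

Let D be the O-O bond energy.
Σ(broken) = 4×480 + 2×D = 1920 + 2D
Σ(formed) = 4×480 + 1×512 = 2432
ΔH = Σ(broken) − Σ(formed) = (1920 + 2D) − (2432) = −512 + 2D
Setting this equal to −226 kJ gives 2D = 286, so D = 143 kJ/mol.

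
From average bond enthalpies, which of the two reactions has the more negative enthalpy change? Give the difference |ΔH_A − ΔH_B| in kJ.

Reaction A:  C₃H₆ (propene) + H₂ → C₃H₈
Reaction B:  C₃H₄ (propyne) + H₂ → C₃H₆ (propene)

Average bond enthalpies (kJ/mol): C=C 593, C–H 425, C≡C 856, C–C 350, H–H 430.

Reaction A, by 20 kJ

Reaction A:
  Bonds broken (reactants):
    C–C: 1 × 350 = 350
    C–H: 6 × 425 = 2550
    C=C: 1 × 593 = 593
    H–H: 1 × 430 = 430
    Σ(broken) = 3923 kJ
  Bonds formed (products):
    C–C: 2 × 350 = 700
    C–H: 8 × 425 = 3400
    Σ(formed) = 4100 kJ
  ΔH_A = 3923 − 4100 = −177 kJ
Reaction B:
  Bonds broken (reactants):
    C≡C: 1 × 856 = 856
    C–C: 1 × 350 = 350
    C–H: 4 × 425 = 1700
    H–H: 1 × 430 = 430
    Σ(broken) = 3336 kJ
  Bonds formed (products):
    C–C: 1 × 350 = 350
    C–H: 6 × 425 = 2550
    C=C: 1 × 593 = 593
    Σ(formed) = 3493 kJ
  ΔH_B = 3336 − 3493 = −157 kJ
ΔH_A − ΔH_B = −20 kJ, so reaction A has the more negative ΔH; |ΔH_A − ΔH_B| = 20 kJ.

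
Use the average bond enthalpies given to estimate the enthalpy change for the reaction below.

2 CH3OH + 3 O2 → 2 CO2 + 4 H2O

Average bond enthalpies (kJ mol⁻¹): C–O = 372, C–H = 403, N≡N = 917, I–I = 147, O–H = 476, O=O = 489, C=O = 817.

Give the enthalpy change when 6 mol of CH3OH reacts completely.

ΔH = −4485 kJ

Bonds broken (reactants):
  C–H: 6 × 403 = 2418
  C–O: 2 × 372 = 744
  O–H: 2 × 476 = 952
  O=O: 3 × 489 = 1467
  Σ(broken) = 5581 kJ
Bonds formed (products):
  C=O: 4 × 817 = 3268
  O–H: 8 × 476 = 3808
  Σ(formed) = 7076 kJ
ΔH = Σ(broken) − Σ(formed) = 5581 − 7076 = −1495 kJ
For 3× the reaction as written: 3 × (−1495) = −4485 kJ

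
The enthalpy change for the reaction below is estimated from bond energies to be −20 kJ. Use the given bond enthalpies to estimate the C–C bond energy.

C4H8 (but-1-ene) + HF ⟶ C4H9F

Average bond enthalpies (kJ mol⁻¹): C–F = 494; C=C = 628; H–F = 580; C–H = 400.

D(C–C) ≈ 334 kJ/mol

Let D be the C–C bond energy.
Σ(broken) = 2×D + 8×400 + 1×628 + 1×580 = 4408 + 2D
Σ(formed) = 3×D + 1×494 + 9×400 = 4094 + 3D
ΔH = Σ(broken) − Σ(formed) = (4408 + 2D) − (4094 + 3D) = +314 − D
Setting this equal to −20 kJ gives D = 334 kJ/mol.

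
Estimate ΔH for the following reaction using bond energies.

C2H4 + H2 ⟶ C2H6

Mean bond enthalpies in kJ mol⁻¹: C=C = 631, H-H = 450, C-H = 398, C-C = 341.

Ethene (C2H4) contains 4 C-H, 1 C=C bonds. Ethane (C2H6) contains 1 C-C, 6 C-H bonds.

ΔH ≈ −56 kJ

Bonds broken (reactants):
  C-H: 4 × 398 = 1592
  C=C: 1 × 631 = 631
  H-H: 1 × 450 = 450
  Σ(broken) = 2673 kJ
Bonds formed (products):
  C-C: 1 × 341 = 341
  C-H: 6 × 398 = 2388
  Σ(formed) = 2729 kJ
ΔH = Σ(broken) − Σ(formed) = 2673 − 2729 = −56 kJ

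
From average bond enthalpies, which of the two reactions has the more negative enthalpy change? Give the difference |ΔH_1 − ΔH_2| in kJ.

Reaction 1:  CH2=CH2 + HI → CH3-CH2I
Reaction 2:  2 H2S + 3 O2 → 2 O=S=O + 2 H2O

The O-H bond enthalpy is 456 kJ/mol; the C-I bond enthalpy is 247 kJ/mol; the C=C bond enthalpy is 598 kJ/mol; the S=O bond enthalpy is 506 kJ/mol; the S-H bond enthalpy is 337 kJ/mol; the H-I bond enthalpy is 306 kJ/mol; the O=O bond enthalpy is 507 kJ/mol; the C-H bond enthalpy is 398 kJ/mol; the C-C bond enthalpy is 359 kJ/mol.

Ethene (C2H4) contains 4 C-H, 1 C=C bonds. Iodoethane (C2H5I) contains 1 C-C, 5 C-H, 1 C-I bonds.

Reaction 2, by 879 kJ

Reaction 1:
  Bonds broken (reactants):
    C-H: 4 × 398 = 1592
    C=C: 1 × 598 = 598
    H-I: 1 × 306 = 306
    Σ(broken) = 2496 kJ
  Bonds formed (products):
    C-C: 1 × 359 = 359
    C-H: 5 × 398 = 1990
    C-I: 1 × 247 = 247
    Σ(formed) = 2596 kJ
  ΔH_1 = 2496 − 2596 = −100 kJ
Reaction 2:
  Bonds broken (reactants):
    O=O: 3 × 507 = 1521
    S-H: 4 × 337 = 1348
    Σ(broken) = 2869 kJ
  Bonds formed (products):
    O-H: 4 × 456 = 1824
    S=O: 4 × 506 = 2024
    Σ(formed) = 3848 kJ
  ΔH_2 = 2869 − 3848 = −979 kJ
ΔH_1 − ΔH_2 = +879 kJ, so reaction 2 has the more negative ΔH; |ΔH_1 − ΔH_2| = 879 kJ.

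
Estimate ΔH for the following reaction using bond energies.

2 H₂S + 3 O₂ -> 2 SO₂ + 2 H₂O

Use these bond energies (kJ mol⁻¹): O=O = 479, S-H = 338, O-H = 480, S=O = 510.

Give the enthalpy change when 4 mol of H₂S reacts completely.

ΔH = −2342 kJ

Bonds broken (reactants):
  O=O: 3 × 479 = 1437
  S-H: 4 × 338 = 1352
  Σ(broken) = 2789 kJ
Bonds formed (products):
  O-H: 4 × 480 = 1920
  S=O: 4 × 510 = 2040
  Σ(formed) = 3960 kJ
ΔH = Σ(broken) − Σ(formed) = 2789 − 3960 = −1171 kJ
For 2× the reaction as written: 2 × (−1171) = −2342 kJ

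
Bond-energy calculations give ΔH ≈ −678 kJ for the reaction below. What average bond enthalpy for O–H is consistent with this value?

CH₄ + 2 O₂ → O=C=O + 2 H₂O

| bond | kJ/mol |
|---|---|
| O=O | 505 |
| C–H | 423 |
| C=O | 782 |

Let D be the O–H bond energy.
Σ(broken) = 4×423 + 2×505 = 2702
Σ(formed) = 2×782 + 4×D = 1564 + 4D
ΔH = Σ(broken) − Σ(formed) = (2702) − (1564 + 4D) = +1138 − 4D
Setting this equal to −678 kJ gives 4D = 1816, so D = 454 kJ/mol.

D(O–H) ≈ 454 kJ/mol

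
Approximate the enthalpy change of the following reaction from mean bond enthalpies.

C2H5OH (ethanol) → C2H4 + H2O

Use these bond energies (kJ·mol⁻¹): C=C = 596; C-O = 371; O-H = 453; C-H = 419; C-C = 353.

ΔH ≈ +94 kJ

Bonds broken (reactants):
  C-C: 1 × 353 = 353
  C-H: 5 × 419 = 2095
  C-O: 1 × 371 = 371
  O-H: 1 × 453 = 453
  Σ(broken) = 3272 kJ
Bonds formed (products):
  C-H: 4 × 419 = 1676
  C=C: 1 × 596 = 596
  O-H: 2 × 453 = 906
  Σ(formed) = 3178 kJ
ΔH = Σ(broken) − Σ(formed) = 3272 − 3178 = +94 kJ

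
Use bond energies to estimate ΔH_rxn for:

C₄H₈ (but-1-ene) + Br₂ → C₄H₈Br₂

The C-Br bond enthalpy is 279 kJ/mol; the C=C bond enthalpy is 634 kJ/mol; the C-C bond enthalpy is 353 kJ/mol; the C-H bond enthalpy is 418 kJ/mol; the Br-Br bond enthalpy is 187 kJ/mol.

ΔH ≈ −90 kJ

Bonds broken (reactants):
  Br-Br: 1 × 187 = 187
  C-C: 2 × 353 = 706
  C-H: 8 × 418 = 3344
  C=C: 1 × 634 = 634
  Σ(broken) = 4871 kJ
Bonds formed (products):
  C-Br: 2 × 279 = 558
  C-C: 3 × 353 = 1059
  C-H: 8 × 418 = 3344
  Σ(formed) = 4961 kJ
ΔH = Σ(broken) − Σ(formed) = 4871 − 4961 = −90 kJ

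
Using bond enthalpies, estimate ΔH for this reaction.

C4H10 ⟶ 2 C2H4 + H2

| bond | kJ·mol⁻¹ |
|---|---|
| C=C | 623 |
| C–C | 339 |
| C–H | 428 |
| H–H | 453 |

ΔH ≈ +174 kJ

Bonds broken (reactants):
  C–C: 3 × 339 = 1017
  C–H: 10 × 428 = 4280
  Σ(broken) = 5297 kJ
Bonds formed (products):
  C–H: 8 × 428 = 3424
  C=C: 2 × 623 = 1246
  H–H: 1 × 453 = 453
  Σ(formed) = 5123 kJ
ΔH = Σ(broken) − Σ(formed) = 5297 − 5123 = +174 kJ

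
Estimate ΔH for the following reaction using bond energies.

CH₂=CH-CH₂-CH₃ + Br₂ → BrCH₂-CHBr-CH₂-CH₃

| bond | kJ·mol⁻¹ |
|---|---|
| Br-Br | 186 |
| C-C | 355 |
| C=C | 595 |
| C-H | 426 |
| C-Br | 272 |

ΔH ≈ −118 kJ

Bonds broken (reactants):
  Br-Br: 1 × 186 = 186
  C-C: 2 × 355 = 710
  C-H: 8 × 426 = 3408
  C=C: 1 × 595 = 595
  Σ(broken) = 4899 kJ
Bonds formed (products):
  C-Br: 2 × 272 = 544
  C-C: 3 × 355 = 1065
  C-H: 8 × 426 = 3408
  Σ(formed) = 5017 kJ
ΔH = Σ(broken) − Σ(formed) = 4899 − 5017 = −118 kJ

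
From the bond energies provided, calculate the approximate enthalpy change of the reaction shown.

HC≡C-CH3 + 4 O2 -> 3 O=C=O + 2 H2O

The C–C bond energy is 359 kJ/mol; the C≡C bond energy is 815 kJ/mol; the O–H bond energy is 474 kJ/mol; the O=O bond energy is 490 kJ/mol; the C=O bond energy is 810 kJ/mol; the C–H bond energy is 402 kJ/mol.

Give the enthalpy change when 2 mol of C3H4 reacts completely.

ΔH = −4028 kJ

Bonds broken (reactants):
  C≡C: 1 × 815 = 815
  C–C: 1 × 359 = 359
  C–H: 4 × 402 = 1608
  O=O: 4 × 490 = 1960
  Σ(broken) = 4742 kJ
Bonds formed (products):
  C=O: 6 × 810 = 4860
  O–H: 4 × 474 = 1896
  Σ(formed) = 6756 kJ
ΔH = Σ(broken) − Σ(formed) = 4742 − 6756 = −2014 kJ
For 2× the reaction as written: 2 × (−2014) = −4028 kJ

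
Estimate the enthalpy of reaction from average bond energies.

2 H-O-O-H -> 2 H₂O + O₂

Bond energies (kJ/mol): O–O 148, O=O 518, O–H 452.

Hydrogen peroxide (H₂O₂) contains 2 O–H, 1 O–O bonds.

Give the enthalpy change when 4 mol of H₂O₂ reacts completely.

Bonds broken (reactants):
  O–H: 4 × 452 = 1808
  O–O: 2 × 148 = 296
  Σ(broken) = 2104 kJ
Bonds formed (products):
  O–H: 4 × 452 = 1808
  O=O: 1 × 518 = 518
  Σ(formed) = 2326 kJ
ΔH = Σ(broken) − Σ(formed) = 2104 − 2326 = −222 kJ
For 2× the reaction as written: 2 × (−222) = −444 kJ

ΔH = −444 kJ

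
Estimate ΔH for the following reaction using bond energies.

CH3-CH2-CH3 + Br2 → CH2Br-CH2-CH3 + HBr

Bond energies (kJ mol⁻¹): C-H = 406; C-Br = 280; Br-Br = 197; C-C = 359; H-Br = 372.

Bonds broken (reactants):
  Br-Br: 1 × 197 = 197
  C-C: 2 × 359 = 718
  C-H: 8 × 406 = 3248
  Σ(broken) = 4163 kJ
Bonds formed (products):
  C-Br: 1 × 280 = 280
  C-C: 2 × 359 = 718
  C-H: 7 × 406 = 2842
  H-Br: 1 × 372 = 372
  Σ(formed) = 4212 kJ
ΔH = Σ(broken) − Σ(formed) = 4163 − 4212 = −49 kJ

ΔH ≈ −49 kJ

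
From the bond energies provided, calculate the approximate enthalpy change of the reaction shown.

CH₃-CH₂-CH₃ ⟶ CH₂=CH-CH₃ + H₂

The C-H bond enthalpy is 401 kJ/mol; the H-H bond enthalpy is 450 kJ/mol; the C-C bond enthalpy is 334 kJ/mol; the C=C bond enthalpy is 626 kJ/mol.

ΔH ≈ +60 kJ

Bonds broken (reactants):
  C-C: 2 × 334 = 668
  C-H: 8 × 401 = 3208
  Σ(broken) = 3876 kJ
Bonds formed (products):
  C-C: 1 × 334 = 334
  C-H: 6 × 401 = 2406
  C=C: 1 × 626 = 626
  H-H: 1 × 450 = 450
  Σ(formed) = 3816 kJ
ΔH = Σ(broken) − Σ(formed) = 3876 − 3816 = +60 kJ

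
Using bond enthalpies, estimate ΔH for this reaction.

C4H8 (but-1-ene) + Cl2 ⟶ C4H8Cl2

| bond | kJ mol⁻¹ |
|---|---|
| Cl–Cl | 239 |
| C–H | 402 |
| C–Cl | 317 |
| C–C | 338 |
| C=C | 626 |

Bonds broken (reactants):
  C–C: 2 × 338 = 676
  C–H: 8 × 402 = 3216
  C=C: 1 × 626 = 626
  Cl–Cl: 1 × 239 = 239
  Σ(broken) = 4757 kJ
Bonds formed (products):
  C–C: 3 × 338 = 1014
  C–Cl: 2 × 317 = 634
  C–H: 8 × 402 = 3216
  Σ(formed) = 4864 kJ
ΔH = Σ(broken) − Σ(formed) = 4757 − 4864 = −107 kJ

ΔH ≈ −107 kJ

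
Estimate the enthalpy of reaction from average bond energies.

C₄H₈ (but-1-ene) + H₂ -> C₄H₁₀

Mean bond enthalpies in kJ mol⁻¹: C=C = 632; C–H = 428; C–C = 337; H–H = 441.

ΔH ≈ −120 kJ

Bonds broken (reactants):
  C–C: 2 × 337 = 674
  C–H: 8 × 428 = 3424
  C=C: 1 × 632 = 632
  H–H: 1 × 441 = 441
  Σ(broken) = 5171 kJ
Bonds formed (products):
  C–C: 3 × 337 = 1011
  C–H: 10 × 428 = 4280
  Σ(formed) = 5291 kJ
ΔH = Σ(broken) − Σ(formed) = 5171 − 5291 = −120 kJ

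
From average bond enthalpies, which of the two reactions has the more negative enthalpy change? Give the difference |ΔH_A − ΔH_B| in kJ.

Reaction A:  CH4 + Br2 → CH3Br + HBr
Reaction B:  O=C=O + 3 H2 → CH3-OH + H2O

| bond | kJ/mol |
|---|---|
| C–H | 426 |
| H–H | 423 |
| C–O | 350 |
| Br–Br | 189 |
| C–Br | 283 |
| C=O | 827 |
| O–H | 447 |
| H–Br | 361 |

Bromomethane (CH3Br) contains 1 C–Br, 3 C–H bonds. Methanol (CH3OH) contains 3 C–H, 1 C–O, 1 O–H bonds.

Reaction A:
  Bonds broken (reactants):
    Br–Br: 1 × 189 = 189
    C–H: 4 × 426 = 1704
    Σ(broken) = 1893 kJ
  Bonds formed (products):
    C–Br: 1 × 283 = 283
    C–H: 3 × 426 = 1278
    H–Br: 1 × 361 = 361
    Σ(formed) = 1922 kJ
  ΔH_A = 1893 − 1922 = −29 kJ
Reaction B:
  Bonds broken (reactants):
    C=O: 2 × 827 = 1654
    H–H: 3 × 423 = 1269
    Σ(broken) = 2923 kJ
  Bonds formed (products):
    C–H: 3 × 426 = 1278
    C–O: 1 × 350 = 350
    O–H: 3 × 447 = 1341
    Σ(formed) = 2969 kJ
  ΔH_B = 2923 − 2969 = −46 kJ
ΔH_A − ΔH_B = +17 kJ, so reaction B has the more negative ΔH; |ΔH_A − ΔH_B| = 17 kJ.

Reaction B, by 17 kJ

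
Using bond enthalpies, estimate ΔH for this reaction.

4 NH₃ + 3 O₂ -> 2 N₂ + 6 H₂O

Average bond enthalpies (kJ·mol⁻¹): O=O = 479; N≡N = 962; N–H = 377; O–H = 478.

Bonds broken (reactants):
  N–H: 12 × 377 = 4524
  O=O: 3 × 479 = 1437
  Σ(broken) = 5961 kJ
Bonds formed (products):
  N≡N: 2 × 962 = 1924
  O–H: 12 × 478 = 5736
  Σ(formed) = 7660 kJ
ΔH = Σ(broken) − Σ(formed) = 5961 − 7660 = −1699 kJ

ΔH ≈ −1699 kJ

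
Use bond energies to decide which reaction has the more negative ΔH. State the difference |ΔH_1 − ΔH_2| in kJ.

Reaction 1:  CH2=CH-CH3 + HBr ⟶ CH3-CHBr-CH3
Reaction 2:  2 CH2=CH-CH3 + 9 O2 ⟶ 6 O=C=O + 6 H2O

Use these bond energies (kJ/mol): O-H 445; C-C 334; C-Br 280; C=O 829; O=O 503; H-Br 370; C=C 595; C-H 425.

Reaction 2, by 3729 kJ

Reaction 1:
  Bonds broken (reactants):
    C-C: 1 × 334 = 334
    C-H: 6 × 425 = 2550
    C=C: 1 × 595 = 595
    H-Br: 1 × 370 = 370
    Σ(broken) = 3849 kJ
  Bonds formed (products):
    C-Br: 1 × 280 = 280
    C-C: 2 × 334 = 668
    C-H: 7 × 425 = 2975
    Σ(formed) = 3923 kJ
  ΔH_1 = 3849 − 3923 = −74 kJ
Reaction 2:
  Bonds broken (reactants):
    C-C: 2 × 334 = 668
    C-H: 12 × 425 = 5100
    C=C: 2 × 595 = 1190
    O=O: 9 × 503 = 4527
    Σ(broken) = 11485 kJ
  Bonds formed (products):
    C=O: 12 × 829 = 9948
    O-H: 12 × 445 = 5340
    Σ(formed) = 15288 kJ
  ΔH_2 = 11485 − 15288 = −3803 kJ
ΔH_1 − ΔH_2 = +3729 kJ, so reaction 2 has the more negative ΔH; |ΔH_1 − ΔH_2| = 3729 kJ.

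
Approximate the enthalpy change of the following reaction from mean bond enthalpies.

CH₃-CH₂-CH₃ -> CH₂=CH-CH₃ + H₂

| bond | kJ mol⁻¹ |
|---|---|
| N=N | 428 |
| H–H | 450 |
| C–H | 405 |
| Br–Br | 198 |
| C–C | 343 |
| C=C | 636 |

Bonds broken (reactants):
  C–C: 2 × 343 = 686
  C–H: 8 × 405 = 3240
  Σ(broken) = 3926 kJ
Bonds formed (products):
  C–C: 1 × 343 = 343
  C–H: 6 × 405 = 2430
  C=C: 1 × 636 = 636
  H–H: 1 × 450 = 450
  Σ(formed) = 3859 kJ
ΔH = Σ(broken) − Σ(formed) = 3926 − 3859 = +67 kJ

ΔH ≈ +67 kJ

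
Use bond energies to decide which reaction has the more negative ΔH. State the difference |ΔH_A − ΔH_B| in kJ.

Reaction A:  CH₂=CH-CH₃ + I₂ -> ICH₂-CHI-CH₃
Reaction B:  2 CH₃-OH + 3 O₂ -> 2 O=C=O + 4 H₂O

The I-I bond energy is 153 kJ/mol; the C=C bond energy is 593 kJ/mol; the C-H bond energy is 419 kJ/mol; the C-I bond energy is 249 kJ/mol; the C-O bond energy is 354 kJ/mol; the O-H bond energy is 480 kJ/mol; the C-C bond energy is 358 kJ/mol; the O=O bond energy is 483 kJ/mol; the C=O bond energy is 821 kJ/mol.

Reaction B, by 1383 kJ

Reaction A:
  Bonds broken (reactants):
    C-C: 1 × 358 = 358
    C-H: 6 × 419 = 2514
    C=C: 1 × 593 = 593
    I-I: 1 × 153 = 153
    Σ(broken) = 3618 kJ
  Bonds formed (products):
    C-C: 2 × 358 = 716
    C-H: 6 × 419 = 2514
    C-I: 2 × 249 = 498
    Σ(formed) = 3728 kJ
  ΔH_A = 3618 − 3728 = −110 kJ
Reaction B:
  Bonds broken (reactants):
    C-H: 6 × 419 = 2514
    C-O: 2 × 354 = 708
    O-H: 2 × 480 = 960
    O=O: 3 × 483 = 1449
    Σ(broken) = 5631 kJ
  Bonds formed (products):
    C=O: 4 × 821 = 3284
    O-H: 8 × 480 = 3840
    Σ(formed) = 7124 kJ
  ΔH_B = 5631 − 7124 = −1493 kJ
ΔH_A − ΔH_B = +1383 kJ, so reaction B has the more negative ΔH; |ΔH_A − ΔH_B| = 1383 kJ.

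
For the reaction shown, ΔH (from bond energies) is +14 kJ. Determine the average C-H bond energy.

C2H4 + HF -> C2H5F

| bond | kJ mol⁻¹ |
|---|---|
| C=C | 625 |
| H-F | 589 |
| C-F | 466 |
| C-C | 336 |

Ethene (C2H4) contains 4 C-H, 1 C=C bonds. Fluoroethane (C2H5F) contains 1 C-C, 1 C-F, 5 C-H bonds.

Let D be the C-H bond energy.
Σ(broken) = 4×D + 1×625 + 1×589 = 1214 + 4D
Σ(formed) = 1×336 + 1×466 + 5×D = 802 + 5D
ΔH = Σ(broken) − Σ(formed) = (1214 + 4D) − (802 + 5D) = +412 − D
Setting this equal to +14 kJ gives D = 398 kJ/mol.

D(C-H) ≈ 398 kJ/mol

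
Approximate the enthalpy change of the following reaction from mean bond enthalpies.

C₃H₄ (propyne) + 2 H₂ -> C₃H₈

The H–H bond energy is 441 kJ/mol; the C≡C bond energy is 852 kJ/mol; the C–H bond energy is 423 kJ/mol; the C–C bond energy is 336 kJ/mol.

ΔH ≈ −294 kJ

Bonds broken (reactants):
  C≡C: 1 × 852 = 852
  C–C: 1 × 336 = 336
  C–H: 4 × 423 = 1692
  H–H: 2 × 441 = 882
  Σ(broken) = 3762 kJ
Bonds formed (products):
  C–C: 2 × 336 = 672
  C–H: 8 × 423 = 3384
  Σ(formed) = 4056 kJ
ΔH = Σ(broken) − Σ(formed) = 3762 − 4056 = −294 kJ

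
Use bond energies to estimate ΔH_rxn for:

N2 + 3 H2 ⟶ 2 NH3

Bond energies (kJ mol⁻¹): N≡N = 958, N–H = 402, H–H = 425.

ΔH ≈ −179 kJ

Bonds broken (reactants):
  H–H: 3 × 425 = 1275
  N≡N: 1 × 958 = 958
  Σ(broken) = 2233 kJ
Bonds formed (products):
  N–H: 6 × 402 = 2412
  Σ(formed) = 2412 kJ
ΔH = Σ(broken) − Σ(formed) = 2233 − 2412 = −179 kJ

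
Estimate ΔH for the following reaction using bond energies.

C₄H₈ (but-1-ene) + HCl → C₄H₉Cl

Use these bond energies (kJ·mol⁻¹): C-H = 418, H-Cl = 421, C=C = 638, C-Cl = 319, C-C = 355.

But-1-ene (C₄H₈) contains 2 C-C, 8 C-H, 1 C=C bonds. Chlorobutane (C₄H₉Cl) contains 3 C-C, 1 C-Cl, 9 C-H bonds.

Bonds broken (reactants):
  C-C: 2 × 355 = 710
  C-H: 8 × 418 = 3344
  C=C: 1 × 638 = 638
  H-Cl: 1 × 421 = 421
  Σ(broken) = 5113 kJ
Bonds formed (products):
  C-C: 3 × 355 = 1065
  C-Cl: 1 × 319 = 319
  C-H: 9 × 418 = 3762
  Σ(formed) = 5146 kJ
ΔH = Σ(broken) − Σ(formed) = 5113 − 5146 = −33 kJ

ΔH ≈ −33 kJ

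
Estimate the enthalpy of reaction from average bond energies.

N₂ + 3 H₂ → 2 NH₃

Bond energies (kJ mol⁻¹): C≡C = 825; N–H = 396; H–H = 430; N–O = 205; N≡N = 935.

ΔH ≈ −151 kJ

Bonds broken (reactants):
  H–H: 3 × 430 = 1290
  N≡N: 1 × 935 = 935
  Σ(broken) = 2225 kJ
Bonds formed (products):
  N–H: 6 × 396 = 2376
  Σ(formed) = 2376 kJ
ΔH = Σ(broken) − Σ(formed) = 2225 − 2376 = −151 kJ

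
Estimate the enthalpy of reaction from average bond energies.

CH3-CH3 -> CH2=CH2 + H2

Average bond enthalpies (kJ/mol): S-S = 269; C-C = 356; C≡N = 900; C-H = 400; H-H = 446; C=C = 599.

Bonds broken (reactants):
  C-C: 1 × 356 = 356
  C-H: 6 × 400 = 2400
  Σ(broken) = 2756 kJ
Bonds formed (products):
  C-H: 4 × 400 = 1600
  C=C: 1 × 599 = 599
  H-H: 1 × 446 = 446
  Σ(formed) = 2645 kJ
ΔH = Σ(broken) − Σ(formed) = 2756 − 2645 = +111 kJ

ΔH ≈ +111 kJ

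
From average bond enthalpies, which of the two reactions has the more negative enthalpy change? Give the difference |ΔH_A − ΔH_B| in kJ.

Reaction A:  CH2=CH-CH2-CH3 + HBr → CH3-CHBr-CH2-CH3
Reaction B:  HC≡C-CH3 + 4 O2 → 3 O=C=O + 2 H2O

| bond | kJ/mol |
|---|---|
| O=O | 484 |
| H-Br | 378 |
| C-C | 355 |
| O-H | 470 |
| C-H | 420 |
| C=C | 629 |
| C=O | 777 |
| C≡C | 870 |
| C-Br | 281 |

Reaction A:
  Bonds broken (reactants):
    C-C: 2 × 355 = 710
    C-H: 8 × 420 = 3360
    C=C: 1 × 629 = 629
    H-Br: 1 × 378 = 378
    Σ(broken) = 5077 kJ
  Bonds formed (products):
    C-Br: 1 × 281 = 281
    C-C: 3 × 355 = 1065
    C-H: 9 × 420 = 3780
    Σ(formed) = 5126 kJ
  ΔH_A = 5077 − 5126 = −49 kJ
Reaction B:
  Bonds broken (reactants):
    C≡C: 1 × 870 = 870
    C-C: 1 × 355 = 355
    C-H: 4 × 420 = 1680
    O=O: 4 × 484 = 1936
    Σ(broken) = 4841 kJ
  Bonds formed (products):
    C=O: 6 × 777 = 4662
    O-H: 4 × 470 = 1880
    Σ(formed) = 6542 kJ
  ΔH_B = 4841 − 6542 = −1701 kJ
ΔH_A − ΔH_B = +1652 kJ, so reaction B has the more negative ΔH; |ΔH_A − ΔH_B| = 1652 kJ.

Reaction B, by 1652 kJ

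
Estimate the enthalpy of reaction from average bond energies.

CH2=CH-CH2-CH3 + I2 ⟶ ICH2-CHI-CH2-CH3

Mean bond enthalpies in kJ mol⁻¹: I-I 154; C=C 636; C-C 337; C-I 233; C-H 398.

ΔH ≈ −13 kJ

Bonds broken (reactants):
  C-C: 2 × 337 = 674
  C-H: 8 × 398 = 3184
  C=C: 1 × 636 = 636
  I-I: 1 × 154 = 154
  Σ(broken) = 4648 kJ
Bonds formed (products):
  C-C: 3 × 337 = 1011
  C-H: 8 × 398 = 3184
  C-I: 2 × 233 = 466
  Σ(formed) = 4661 kJ
ΔH = Σ(broken) − Σ(formed) = 4648 − 4661 = −13 kJ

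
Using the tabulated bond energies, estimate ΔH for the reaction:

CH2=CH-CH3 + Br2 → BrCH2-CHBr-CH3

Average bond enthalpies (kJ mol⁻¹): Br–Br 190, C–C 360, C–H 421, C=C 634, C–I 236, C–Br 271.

ΔH ≈ −78 kJ

Bonds broken (reactants):
  Br–Br: 1 × 190 = 190
  C–C: 1 × 360 = 360
  C–H: 6 × 421 = 2526
  C=C: 1 × 634 = 634
  Σ(broken) = 3710 kJ
Bonds formed (products):
  C–Br: 2 × 271 = 542
  C–C: 2 × 360 = 720
  C–H: 6 × 421 = 2526
  Σ(formed) = 3788 kJ
ΔH = Σ(broken) − Σ(formed) = 3710 − 3788 = −78 kJ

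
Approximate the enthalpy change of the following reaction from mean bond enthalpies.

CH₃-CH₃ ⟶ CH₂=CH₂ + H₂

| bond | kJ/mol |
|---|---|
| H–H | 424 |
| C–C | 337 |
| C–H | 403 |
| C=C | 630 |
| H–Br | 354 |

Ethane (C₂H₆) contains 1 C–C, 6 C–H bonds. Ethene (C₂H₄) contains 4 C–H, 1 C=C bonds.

ΔH ≈ +89 kJ

Bonds broken (reactants):
  C–C: 1 × 337 = 337
  C–H: 6 × 403 = 2418
  Σ(broken) = 2755 kJ
Bonds formed (products):
  C–H: 4 × 403 = 1612
  C=C: 1 × 630 = 630
  H–H: 1 × 424 = 424
  Σ(formed) = 2666 kJ
ΔH = Σ(broken) − Σ(formed) = 2755 − 2666 = +89 kJ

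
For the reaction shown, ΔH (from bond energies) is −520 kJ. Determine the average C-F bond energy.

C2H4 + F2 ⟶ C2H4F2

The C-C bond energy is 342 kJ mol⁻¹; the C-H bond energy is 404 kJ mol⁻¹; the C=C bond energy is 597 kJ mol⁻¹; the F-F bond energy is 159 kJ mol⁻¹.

D(C-F) ≈ 467 kJ/mol

Let D be the C-F bond energy.
Σ(broken) = 4×404 + 1×597 + 1×159 = 2372
Σ(formed) = 1×342 + 2×D + 4×404 = 1958 + 2D
ΔH = Σ(broken) − Σ(formed) = (2372) − (1958 + 2D) = +414 − 2D
Setting this equal to −520 kJ gives 2D = 934, so D = 467 kJ/mol.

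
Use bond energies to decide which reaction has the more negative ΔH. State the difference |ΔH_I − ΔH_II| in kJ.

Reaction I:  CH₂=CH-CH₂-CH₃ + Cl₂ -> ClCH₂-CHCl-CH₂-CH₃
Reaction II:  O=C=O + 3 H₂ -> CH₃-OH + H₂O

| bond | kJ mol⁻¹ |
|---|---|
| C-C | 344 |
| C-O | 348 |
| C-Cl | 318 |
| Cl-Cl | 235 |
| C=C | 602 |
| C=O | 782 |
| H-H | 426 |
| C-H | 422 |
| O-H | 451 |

Reaction I, by 18 kJ

Reaction I:
  Bonds broken (reactants):
    C-C: 2 × 344 = 688
    C-H: 8 × 422 = 3376
    C=C: 1 × 602 = 602
    Cl-Cl: 1 × 235 = 235
    Σ(broken) = 4901 kJ
  Bonds formed (products):
    C-C: 3 × 344 = 1032
    C-Cl: 2 × 318 = 636
    C-H: 8 × 422 = 3376
    Σ(formed) = 5044 kJ
  ΔH_I = 4901 − 5044 = −143 kJ
Reaction II:
  Bonds broken (reactants):
    C=O: 2 × 782 = 1564
    H-H: 3 × 426 = 1278
    Σ(broken) = 2842 kJ
  Bonds formed (products):
    C-H: 3 × 422 = 1266
    C-O: 1 × 348 = 348
    O-H: 3 × 451 = 1353
    Σ(formed) = 2967 kJ
  ΔH_II = 2842 − 2967 = −125 kJ
ΔH_I − ΔH_II = −18 kJ, so reaction I has the more negative ΔH; |ΔH_I − ΔH_II| = 18 kJ.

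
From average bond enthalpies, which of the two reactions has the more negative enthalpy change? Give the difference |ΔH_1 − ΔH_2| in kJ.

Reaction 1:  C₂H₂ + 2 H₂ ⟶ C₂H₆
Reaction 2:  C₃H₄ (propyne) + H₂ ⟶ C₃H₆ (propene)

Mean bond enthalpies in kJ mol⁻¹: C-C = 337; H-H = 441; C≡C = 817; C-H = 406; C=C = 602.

Reaction 1, by 106 kJ

Reaction 1:
  Bonds broken (reactants):
    C≡C: 1 × 817 = 817
    C-H: 2 × 406 = 812
    H-H: 2 × 441 = 882
    Σ(broken) = 2511 kJ
  Bonds formed (products):
    C-C: 1 × 337 = 337
    C-H: 6 × 406 = 2436
    Σ(formed) = 2773 kJ
  ΔH_1 = 2511 − 2773 = −262 kJ
Reaction 2:
  Bonds broken (reactants):
    C≡C: 1 × 817 = 817
    C-C: 1 × 337 = 337
    C-H: 4 × 406 = 1624
    H-H: 1 × 441 = 441
    Σ(broken) = 3219 kJ
  Bonds formed (products):
    C-C: 1 × 337 = 337
    C-H: 6 × 406 = 2436
    C=C: 1 × 602 = 602
    Σ(formed) = 3375 kJ
  ΔH_2 = 3219 − 3375 = −156 kJ
ΔH_1 − ΔH_2 = −106 kJ, so reaction 1 has the more negative ΔH; |ΔH_1 − ΔH_2| = 106 kJ.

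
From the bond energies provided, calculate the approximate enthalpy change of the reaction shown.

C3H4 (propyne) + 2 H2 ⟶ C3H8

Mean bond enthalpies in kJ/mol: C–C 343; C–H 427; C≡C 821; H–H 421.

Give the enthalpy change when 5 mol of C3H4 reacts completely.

Bonds broken (reactants):
  C≡C: 1 × 821 = 821
  C–C: 1 × 343 = 343
  C–H: 4 × 427 = 1708
  H–H: 2 × 421 = 842
  Σ(broken) = 3714 kJ
Bonds formed (products):
  C–C: 2 × 343 = 686
  C–H: 8 × 427 = 3416
  Σ(formed) = 4102 kJ
ΔH = Σ(broken) − Σ(formed) = 3714 − 4102 = −388 kJ
For 5× the reaction as written: 5 × (−388) = −1940 kJ

ΔH = −1940 kJ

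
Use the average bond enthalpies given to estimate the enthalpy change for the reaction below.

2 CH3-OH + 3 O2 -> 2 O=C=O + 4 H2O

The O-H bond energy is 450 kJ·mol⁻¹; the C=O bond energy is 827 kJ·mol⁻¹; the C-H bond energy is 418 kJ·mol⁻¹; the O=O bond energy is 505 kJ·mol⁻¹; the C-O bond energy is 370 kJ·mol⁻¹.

ΔH ≈ −1245 kJ

Bonds broken (reactants):
  C-H: 6 × 418 = 2508
  C-O: 2 × 370 = 740
  O-H: 2 × 450 = 900
  O=O: 3 × 505 = 1515
  Σ(broken) = 5663 kJ
Bonds formed (products):
  C=O: 4 × 827 = 3308
  O-H: 8 × 450 = 3600
  Σ(formed) = 6908 kJ
ΔH = Σ(broken) − Σ(formed) = 5663 − 6908 = −1245 kJ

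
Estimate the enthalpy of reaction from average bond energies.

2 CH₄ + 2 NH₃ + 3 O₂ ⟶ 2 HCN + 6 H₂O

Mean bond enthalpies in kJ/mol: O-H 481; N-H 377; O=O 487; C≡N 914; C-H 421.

Bonds broken (reactants):
  C-H: 8 × 421 = 3368
  N-H: 6 × 377 = 2262
  O=O: 3 × 487 = 1461
  Σ(broken) = 7091 kJ
Bonds formed (products):
  C≡N: 2 × 914 = 1828
  C-H: 2 × 421 = 842
  O-H: 12 × 481 = 5772
  Σ(formed) = 8442 kJ
ΔH = Σ(broken) − Σ(formed) = 7091 − 8442 = −1351 kJ

ΔH ≈ −1351 kJ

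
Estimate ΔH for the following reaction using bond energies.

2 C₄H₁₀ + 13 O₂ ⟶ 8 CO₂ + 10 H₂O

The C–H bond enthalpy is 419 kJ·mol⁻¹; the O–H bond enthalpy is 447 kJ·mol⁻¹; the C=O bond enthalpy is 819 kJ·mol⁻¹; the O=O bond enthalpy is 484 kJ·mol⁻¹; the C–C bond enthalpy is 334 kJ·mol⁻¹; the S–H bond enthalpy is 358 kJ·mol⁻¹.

Bonds broken (reactants):
  C–C: 6 × 334 = 2004
  C–H: 20 × 419 = 8380
  O=O: 13 × 484 = 6292
  Σ(broken) = 16676 kJ
Bonds formed (products):
  C=O: 16 × 819 = 13104
  O–H: 20 × 447 = 8940
  Σ(formed) = 22044 kJ
ΔH = Σ(broken) − Σ(formed) = 16676 − 22044 = −5368 kJ

ΔH ≈ −5368 kJ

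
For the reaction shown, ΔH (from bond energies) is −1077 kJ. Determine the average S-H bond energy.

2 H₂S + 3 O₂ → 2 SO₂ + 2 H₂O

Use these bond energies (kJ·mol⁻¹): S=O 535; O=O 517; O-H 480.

D(S-H) ≈ 358 kJ/mol

Let D be the S-H bond energy.
Σ(broken) = 3×517 + 4×D = 1551 + 4D
Σ(formed) = 4×480 + 4×535 = 4060
ΔH = Σ(broken) − Σ(formed) = (1551 + 4D) − (4060) = −2509 + 4D
Setting this equal to −1077 kJ gives 4D = 1432, so D = 358 kJ/mol.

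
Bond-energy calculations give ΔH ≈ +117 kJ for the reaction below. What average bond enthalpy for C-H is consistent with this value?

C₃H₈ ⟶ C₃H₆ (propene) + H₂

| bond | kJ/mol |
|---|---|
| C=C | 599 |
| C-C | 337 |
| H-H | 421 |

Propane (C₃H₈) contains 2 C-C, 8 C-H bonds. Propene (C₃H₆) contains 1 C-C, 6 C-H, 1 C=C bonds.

D(C-H) ≈ 400 kJ/mol

Let D be the C-H bond energy.
Σ(broken) = 2×337 + 8×D = 674 + 8D
Σ(formed) = 1×337 + 6×D + 1×599 + 1×421 = 1357 + 6D
ΔH = Σ(broken) − Σ(formed) = (674 + 8D) − (1357 + 6D) = −683 + 2D
Setting this equal to +117 kJ gives 2D = 800, so D = 400 kJ/mol.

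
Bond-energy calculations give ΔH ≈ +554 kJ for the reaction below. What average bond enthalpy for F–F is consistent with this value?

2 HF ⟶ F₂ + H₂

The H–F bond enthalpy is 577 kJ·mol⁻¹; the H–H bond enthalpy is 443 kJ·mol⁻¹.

D(F–F) ≈ 157 kJ/mol

Let D be the F–F bond energy.
Σ(broken) = 2×577 = 1154
Σ(formed) = 1×D + 1×443 = 443 + D
ΔH = Σ(broken) − Σ(formed) = (1154) − (443 + D) = +711 − D
Setting this equal to +554 kJ gives D = 157 kJ/mol.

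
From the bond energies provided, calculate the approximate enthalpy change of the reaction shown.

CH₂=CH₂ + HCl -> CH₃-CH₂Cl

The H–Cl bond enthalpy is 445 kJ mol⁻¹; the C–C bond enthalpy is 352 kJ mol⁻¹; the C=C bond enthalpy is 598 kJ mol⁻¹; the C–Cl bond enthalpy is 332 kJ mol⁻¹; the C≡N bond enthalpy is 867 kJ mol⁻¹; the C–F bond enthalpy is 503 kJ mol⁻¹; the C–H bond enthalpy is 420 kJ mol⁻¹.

ΔH ≈ −61 kJ

Bonds broken (reactants):
  C–H: 4 × 420 = 1680
  C=C: 1 × 598 = 598
  H–Cl: 1 × 445 = 445
  Σ(broken) = 2723 kJ
Bonds formed (products):
  C–C: 1 × 352 = 352
  C–Cl: 1 × 332 = 332
  C–H: 5 × 420 = 2100
  Σ(formed) = 2784 kJ
ΔH = Σ(broken) − Σ(formed) = 2723 − 2784 = −61 kJ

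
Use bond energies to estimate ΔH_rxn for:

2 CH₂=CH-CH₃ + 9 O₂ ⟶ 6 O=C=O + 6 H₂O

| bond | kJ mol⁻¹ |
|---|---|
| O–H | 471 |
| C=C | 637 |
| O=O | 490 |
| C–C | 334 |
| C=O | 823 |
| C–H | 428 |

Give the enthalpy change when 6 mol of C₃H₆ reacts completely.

Bonds broken (reactants):
  C–C: 2 × 334 = 668
  C–H: 12 × 428 = 5136
  C=C: 2 × 637 = 1274
  O=O: 9 × 490 = 4410
  Σ(broken) = 11488 kJ
Bonds formed (products):
  C=O: 12 × 823 = 9876
  O–H: 12 × 471 = 5652
  Σ(formed) = 15528 kJ
ΔH = Σ(broken) − Σ(formed) = 11488 − 15528 = −4040 kJ
For 3× the reaction as written: 3 × (−4040) = −12120 kJ

ΔH = −12120 kJ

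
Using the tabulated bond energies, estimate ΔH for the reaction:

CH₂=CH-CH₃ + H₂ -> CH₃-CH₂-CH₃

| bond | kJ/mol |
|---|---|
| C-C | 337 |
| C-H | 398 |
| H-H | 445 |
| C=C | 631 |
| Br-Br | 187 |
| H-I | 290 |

ΔH ≈ −57 kJ

Bonds broken (reactants):
  C-C: 1 × 337 = 337
  C-H: 6 × 398 = 2388
  C=C: 1 × 631 = 631
  H-H: 1 × 445 = 445
  Σ(broken) = 3801 kJ
Bonds formed (products):
  C-C: 2 × 337 = 674
  C-H: 8 × 398 = 3184
  Σ(formed) = 3858 kJ
ΔH = Σ(broken) − Σ(formed) = 3801 − 3858 = −57 kJ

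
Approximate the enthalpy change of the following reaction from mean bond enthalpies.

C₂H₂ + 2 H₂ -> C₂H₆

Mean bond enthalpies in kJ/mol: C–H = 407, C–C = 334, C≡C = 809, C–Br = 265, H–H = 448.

ΔH ≈ −257 kJ

Bonds broken (reactants):
  C≡C: 1 × 809 = 809
  C–H: 2 × 407 = 814
  H–H: 2 × 448 = 896
  Σ(broken) = 2519 kJ
Bonds formed (products):
  C–C: 1 × 334 = 334
  C–H: 6 × 407 = 2442
  Σ(formed) = 2776 kJ
ΔH = Σ(broken) − Σ(formed) = 2519 − 2776 = −257 kJ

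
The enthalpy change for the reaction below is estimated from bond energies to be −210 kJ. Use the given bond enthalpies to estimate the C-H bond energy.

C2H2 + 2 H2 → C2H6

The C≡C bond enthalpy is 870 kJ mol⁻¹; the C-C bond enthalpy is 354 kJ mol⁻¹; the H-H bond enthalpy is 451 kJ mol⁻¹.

D(C-H) ≈ 407 kJ/mol

Let D be the C-H bond energy.
Σ(broken) = 1×870 + 2×D + 2×451 = 1772 + 2D
Σ(formed) = 1×354 + 6×D = 354 + 6D
ΔH = Σ(broken) − Σ(formed) = (1772 + 2D) − (354 + 6D) = +1418 − 4D
Setting this equal to −210 kJ gives 4D = 1628, so D = 407 kJ/mol.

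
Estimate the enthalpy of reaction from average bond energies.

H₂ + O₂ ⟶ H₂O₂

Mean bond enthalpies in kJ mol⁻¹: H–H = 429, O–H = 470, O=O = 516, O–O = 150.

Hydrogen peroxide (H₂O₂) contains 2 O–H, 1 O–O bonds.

Bonds broken (reactants):
  H–H: 1 × 429 = 429
  O=O: 1 × 516 = 516
  Σ(broken) = 945 kJ
Bonds formed (products):
  O–H: 2 × 470 = 940
  O–O: 1 × 150 = 150
  Σ(formed) = 1090 kJ
ΔH = Σ(broken) − Σ(formed) = 945 − 1090 = −145 kJ

ΔH ≈ −145 kJ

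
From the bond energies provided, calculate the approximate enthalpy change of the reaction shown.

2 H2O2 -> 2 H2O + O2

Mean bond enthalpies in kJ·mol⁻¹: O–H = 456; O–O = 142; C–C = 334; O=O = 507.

Bonds broken (reactants):
  O–H: 4 × 456 = 1824
  O–O: 2 × 142 = 284
  Σ(broken) = 2108 kJ
Bonds formed (products):
  O–H: 4 × 456 = 1824
  O=O: 1 × 507 = 507
  Σ(formed) = 2331 kJ
ΔH = Σ(broken) − Σ(formed) = 2108 − 2331 = −223 kJ

ΔH ≈ −223 kJ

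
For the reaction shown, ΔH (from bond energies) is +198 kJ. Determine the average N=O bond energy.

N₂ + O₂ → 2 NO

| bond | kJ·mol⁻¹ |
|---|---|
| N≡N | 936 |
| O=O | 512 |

D(N=O) ≈ 625 kJ/mol

Let D be the N=O bond energy.
Σ(broken) = 1×936 + 1×512 = 1448
Σ(formed) = 2×D = 2D
ΔH = Σ(broken) − Σ(formed) = (1448) − (2D) = +1448 − 2D
Setting this equal to +198 kJ gives 2D = 1250, so D = 625 kJ/mol.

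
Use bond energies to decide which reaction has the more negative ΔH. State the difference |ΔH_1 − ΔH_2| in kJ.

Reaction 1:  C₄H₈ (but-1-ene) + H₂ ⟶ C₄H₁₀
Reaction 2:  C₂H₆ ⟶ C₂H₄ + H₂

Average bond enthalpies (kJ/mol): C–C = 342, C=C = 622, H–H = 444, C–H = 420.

Reaction 1:
  Bonds broken (reactants):
    C–C: 2 × 342 = 684
    C–H: 8 × 420 = 3360
    C=C: 1 × 622 = 622
    H–H: 1 × 444 = 444
    Σ(broken) = 5110 kJ
  Bonds formed (products):
    C–C: 3 × 342 = 1026
    C–H: 10 × 420 = 4200
    Σ(formed) = 5226 kJ
  ΔH_1 = 5110 − 5226 = −116 kJ
Reaction 2:
  Bonds broken (reactants):
    C–C: 1 × 342 = 342
    C–H: 6 × 420 = 2520
    Σ(broken) = 2862 kJ
  Bonds formed (products):
    C–H: 4 × 420 = 1680
    C=C: 1 × 622 = 622
    H–H: 1 × 444 = 444
    Σ(formed) = 2746 kJ
  ΔH_2 = 2862 − 2746 = +116 kJ
ΔH_1 − ΔH_2 = −232 kJ, so reaction 1 has the more negative ΔH; |ΔH_1 − ΔH_2| = 232 kJ.

Reaction 1, by 232 kJ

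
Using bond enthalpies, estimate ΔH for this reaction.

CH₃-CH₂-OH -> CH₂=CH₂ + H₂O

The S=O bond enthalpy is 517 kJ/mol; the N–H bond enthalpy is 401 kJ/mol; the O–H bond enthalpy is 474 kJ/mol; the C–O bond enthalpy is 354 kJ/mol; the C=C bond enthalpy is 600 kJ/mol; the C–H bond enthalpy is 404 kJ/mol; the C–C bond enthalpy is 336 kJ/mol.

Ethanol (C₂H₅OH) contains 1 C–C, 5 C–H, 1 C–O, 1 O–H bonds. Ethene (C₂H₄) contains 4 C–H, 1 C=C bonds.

ΔH ≈ +20 kJ

Bonds broken (reactants):
  C–C: 1 × 336 = 336
  C–H: 5 × 404 = 2020
  C–O: 1 × 354 = 354
  O–H: 1 × 474 = 474
  Σ(broken) = 3184 kJ
Bonds formed (products):
  C–H: 4 × 404 = 1616
  C=C: 1 × 600 = 600
  O–H: 2 × 474 = 948
  Σ(formed) = 3164 kJ
ΔH = Σ(broken) − Σ(formed) = 3184 − 3164 = +20 kJ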